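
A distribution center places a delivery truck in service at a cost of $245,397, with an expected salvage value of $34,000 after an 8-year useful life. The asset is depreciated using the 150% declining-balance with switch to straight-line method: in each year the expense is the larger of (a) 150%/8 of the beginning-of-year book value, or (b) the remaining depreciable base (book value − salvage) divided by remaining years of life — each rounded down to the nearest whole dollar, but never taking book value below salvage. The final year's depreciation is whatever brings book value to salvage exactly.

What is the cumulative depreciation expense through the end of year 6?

Depreciable base = $245,397 − $34,000 = $211,397.
Year 1: DB = ⌊$245,397 × 150%/8⌋ = $46,011; SL = ⌊$211,397/8⌋ = $26,424 → take DB $46,011. Book value $199,386.
Year 2: DB = ⌊$199,386 × 150%/8⌋ = $37,384; SL = ⌊$165,386/7⌋ = $23,626 → take DB $37,384. Book value $162,002.
Year 3: DB = ⌊$162,002 × 150%/8⌋ = $30,375; SL = ⌊$128,002/6⌋ = $21,333 → take DB $30,375. Book value $131,627.
Year 4: DB = ⌊$131,627 × 150%/8⌋ = $24,680; SL = ⌊$97,627/5⌋ = $19,525 → take DB $24,680. Book value $106,947.
Year 5: DB = ⌊$106,947 × 150%/8⌋ = $20,052; SL = ⌊$72,947/4⌋ = $18,236 → take DB $20,052. Book value $86,895.
Year 6: DB = ⌊$86,895 × 150%/8⌋ = $16,292; SL = ⌊$52,895/3⌋ = $17,631 → take SL $17,631. Book value $69,264.
Accumulated through year 6 = $245,397 − $69,264 = $176,133.

$176,133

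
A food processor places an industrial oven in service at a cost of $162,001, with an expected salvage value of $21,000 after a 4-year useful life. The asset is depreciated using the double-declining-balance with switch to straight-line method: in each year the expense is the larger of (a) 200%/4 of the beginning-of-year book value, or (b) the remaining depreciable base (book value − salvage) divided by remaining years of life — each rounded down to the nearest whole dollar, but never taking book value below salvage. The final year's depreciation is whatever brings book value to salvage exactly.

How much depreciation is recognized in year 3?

$19,501

Depreciable base = $162,001 − $21,000 = $141,001.
Year 1: DB = ⌊$162,001 × 200%/4⌋ = $81,000; SL = ⌊$141,001/4⌋ = $35,250 → take DB $81,000. Book value $81,001.
Year 2: DB = ⌊$81,001 × 200%/4⌋ = $40,500; SL = ⌊$60,001/3⌋ = $20,000 → take DB $40,500. Book value $40,501.
Year 3: DB = ⌊$40,501 × 200%/4⌋ = $20,250; SL = ⌊$19,501/2⌋ = $9,750 → take DB $20,250, capped at $19,501. Book value $21,000.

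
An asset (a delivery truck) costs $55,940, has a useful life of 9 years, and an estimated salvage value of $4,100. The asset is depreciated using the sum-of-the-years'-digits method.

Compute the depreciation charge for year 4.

$6,912

Depreciable base = $55,940 − $4,100 = $51,840.
Sum of the years' digits = 9+8+7+6+5+4+3+2+1 = 45.
Year 1: $51,840 × 9/45 = $10,368. Book value $45,572.
Year 2: $51,840 × 8/45 = $9,216. Book value $36,356.
Year 3: $51,840 × 7/45 = $8,064. Book value $28,292.
Year 4: $51,840 × 6/45 = $6,912. Book value $21,380.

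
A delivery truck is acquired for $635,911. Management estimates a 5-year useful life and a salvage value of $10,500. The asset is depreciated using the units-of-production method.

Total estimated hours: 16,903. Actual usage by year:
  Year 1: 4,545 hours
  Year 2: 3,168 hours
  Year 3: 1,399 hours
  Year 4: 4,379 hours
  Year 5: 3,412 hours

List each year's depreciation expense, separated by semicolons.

$168,165; $117,216; $51,763; $162,023; $126,244

Depreciable base = $635,911 − $10,500 = $625,411.
Rate = $625,411 / 16,903 hours = $37 per hour.
Year 1: 4,545 × $37 = $168,165. Book value $467,746.
Year 2: 3,168 × $37 = $117,216. Book value $350,530.
Year 3: 1,399 × $37 = $51,763. Book value $298,767.
Year 4: 4,379 × $37 = $162,023. Book value $136,744.
Year 5: 3,412 × $37 = $126,244. Book value $10,500.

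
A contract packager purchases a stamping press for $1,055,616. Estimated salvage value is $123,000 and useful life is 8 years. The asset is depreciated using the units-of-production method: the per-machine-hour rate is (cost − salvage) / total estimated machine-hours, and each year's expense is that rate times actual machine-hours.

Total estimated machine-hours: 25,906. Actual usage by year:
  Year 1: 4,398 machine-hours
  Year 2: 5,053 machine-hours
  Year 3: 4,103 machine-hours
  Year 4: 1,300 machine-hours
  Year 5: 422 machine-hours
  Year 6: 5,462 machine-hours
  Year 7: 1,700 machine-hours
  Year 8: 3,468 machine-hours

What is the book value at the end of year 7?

$247,848

Depreciable base = $1,055,616 − $123,000 = $932,616.
Rate = $932,616 / 25,906 machine-hours = $36 per machine-hour.
Year 1: 4,398 × $36 = $158,328. Book value $897,288.
Year 2: 5,053 × $36 = $181,908. Book value $715,380.
Year 3: 4,103 × $36 = $147,708. Book value $567,672.
Year 4: 1,300 × $36 = $46,800. Book value $520,872.
Year 5: 422 × $36 = $15,192. Book value $505,680.
Year 6: 5,462 × $36 = $196,632. Book value $309,048.
Year 7: 1,700 × $36 = $61,200. Book value $247,848.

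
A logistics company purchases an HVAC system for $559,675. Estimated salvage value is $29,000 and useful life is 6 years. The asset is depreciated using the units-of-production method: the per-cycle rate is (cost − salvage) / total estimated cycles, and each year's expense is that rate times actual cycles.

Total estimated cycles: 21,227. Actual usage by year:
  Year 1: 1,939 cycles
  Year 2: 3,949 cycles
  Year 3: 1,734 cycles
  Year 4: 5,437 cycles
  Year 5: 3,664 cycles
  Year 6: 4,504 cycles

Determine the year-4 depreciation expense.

Depreciable base = $559,675 − $29,000 = $530,675.
Rate = $530,675 / 21,227 cycles = $25 per cycle.
Year 1: 1,939 × $25 = $48,475. Book value $511,200.
Year 2: 3,949 × $25 = $98,725. Book value $412,475.
Year 3: 1,734 × $25 = $43,350. Book value $369,125.
Year 4: 5,437 × $25 = $135,925. Book value $233,200.

$135,925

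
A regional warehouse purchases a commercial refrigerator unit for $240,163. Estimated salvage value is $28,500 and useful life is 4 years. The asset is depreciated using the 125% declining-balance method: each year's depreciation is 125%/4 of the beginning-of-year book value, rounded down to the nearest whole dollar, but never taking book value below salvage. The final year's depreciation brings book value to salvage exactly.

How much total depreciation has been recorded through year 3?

$162,120

Depreciable base = $240,163 − $28,500 = $211,663.
Year 1: ⌊$240,163 × 125%/4⌋ = $75,050. Book value $165,113.
Year 2: ⌊$165,113 × 125%/4⌋ = $51,597. Book value $113,516.
Year 3: ⌊$113,516 × 125%/4⌋ = $35,473. Book value $78,043.
Accumulated through year 3 = $240,163 − $78,043 = $162,120.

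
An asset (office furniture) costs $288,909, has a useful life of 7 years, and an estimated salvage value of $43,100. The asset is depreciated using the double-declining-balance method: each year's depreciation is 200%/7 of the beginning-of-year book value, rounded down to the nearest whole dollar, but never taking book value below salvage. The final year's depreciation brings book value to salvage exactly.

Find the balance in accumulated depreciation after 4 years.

$213,703

Depreciable base = $288,909 − $43,100 = $245,809.
Year 1: ⌊$288,909 × 200%/7⌋ = $82,545. Book value $206,364.
Year 2: ⌊$206,364 × 200%/7⌋ = $58,961. Book value $147,403.
Year 3: ⌊$147,403 × 200%/7⌋ = $42,115. Book value $105,288.
Year 4: ⌊$105,288 × 200%/7⌋ = $30,082. Book value $75,206.
Accumulated through year 4 = $288,909 − $75,206 = $213,703.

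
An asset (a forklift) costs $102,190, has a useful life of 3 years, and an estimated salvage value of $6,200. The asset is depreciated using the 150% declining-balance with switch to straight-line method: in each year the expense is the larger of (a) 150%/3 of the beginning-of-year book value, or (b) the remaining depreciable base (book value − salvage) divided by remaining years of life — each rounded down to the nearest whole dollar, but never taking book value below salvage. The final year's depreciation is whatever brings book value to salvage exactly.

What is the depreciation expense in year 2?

Depreciable base = $102,190 − $6,200 = $95,990.
Year 1: DB = ⌊$102,190 × 150%/3⌋ = $51,095; SL = ⌊$95,990/3⌋ = $31,996 → take DB $51,095. Book value $51,095.
Year 2: DB = ⌊$51,095 × 150%/3⌋ = $25,547; SL = ⌊$44,895/2⌋ = $22,447 → take DB $25,547. Book value $25,548.

$25,547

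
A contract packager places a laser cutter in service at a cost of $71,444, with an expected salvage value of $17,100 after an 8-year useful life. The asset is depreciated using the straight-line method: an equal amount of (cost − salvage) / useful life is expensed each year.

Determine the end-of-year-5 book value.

$37,479

Depreciable base = $71,444 − $17,100 = $54,344.
Annual expense = $54,344 / 8 = $6,793.
End of year 1: book value $64,651.
End of year 2: book value $57,858.
End of year 3: book value $51,065.
End of year 4: book value $44,272.
End of year 5: book value $37,479.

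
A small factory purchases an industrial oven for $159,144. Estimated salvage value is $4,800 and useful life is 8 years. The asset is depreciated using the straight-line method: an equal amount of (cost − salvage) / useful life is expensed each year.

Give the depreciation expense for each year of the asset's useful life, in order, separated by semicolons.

$19,293; $19,293; $19,293; $19,293; $19,293; $19,293; $19,293; $19,293

Depreciable base = $159,144 − $4,800 = $154,344.
Annual expense = $154,344 / 8 = $19,293.
End of year 1: book value $139,851.
End of year 2: book value $120,558.
End of year 3: book value $101,265.
End of year 4: book value $81,972.
End of year 5: book value $62,679.
End of year 6: book value $43,386.
End of year 7: book value $24,093.
End of year 8: book value $4,800.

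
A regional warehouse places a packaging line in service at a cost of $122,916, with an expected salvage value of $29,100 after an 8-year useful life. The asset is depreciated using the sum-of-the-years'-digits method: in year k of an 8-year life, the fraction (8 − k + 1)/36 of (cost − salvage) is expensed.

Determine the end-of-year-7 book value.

Depreciable base = $122,916 − $29,100 = $93,816.
Sum of the years' digits = 8+7+6+5+4+3+2+1 = 36.
Year 1: $93,816 × 8/36 = $20,848. Book value $102,068.
Year 2: $93,816 × 7/36 = $18,242. Book value $83,826.
Year 3: $93,816 × 6/36 = $15,636. Book value $68,190.
Year 4: $93,816 × 5/36 = $13,030. Book value $55,160.
Year 5: $93,816 × 4/36 = $10,424. Book value $44,736.
Year 6: $93,816 × 3/36 = $7,818. Book value $36,918.
Year 7: $93,816 × 2/36 = $5,212. Book value $31,706.

$31,706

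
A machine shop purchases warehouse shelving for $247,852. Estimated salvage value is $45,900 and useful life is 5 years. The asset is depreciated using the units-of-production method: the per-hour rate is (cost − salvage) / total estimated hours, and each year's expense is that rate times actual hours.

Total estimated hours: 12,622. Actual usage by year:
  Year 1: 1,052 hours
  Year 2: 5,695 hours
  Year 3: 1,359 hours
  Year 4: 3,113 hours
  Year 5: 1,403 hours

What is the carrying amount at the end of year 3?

Depreciable base = $247,852 − $45,900 = $201,952.
Rate = $201,952 / 12,622 hours = $16 per hour.
Year 1: 1,052 × $16 = $16,832. Book value $231,020.
Year 2: 5,695 × $16 = $91,120. Book value $139,900.
Year 3: 1,359 × $16 = $21,744. Book value $118,156.

$118,156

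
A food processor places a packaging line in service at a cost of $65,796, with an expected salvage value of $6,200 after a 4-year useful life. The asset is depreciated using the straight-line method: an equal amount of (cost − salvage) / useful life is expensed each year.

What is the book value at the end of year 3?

$21,099

Depreciable base = $65,796 − $6,200 = $59,596.
Annual expense = $59,596 / 4 = $14,899.
End of year 1: book value $50,897.
End of year 2: book value $35,998.
End of year 3: book value $21,099.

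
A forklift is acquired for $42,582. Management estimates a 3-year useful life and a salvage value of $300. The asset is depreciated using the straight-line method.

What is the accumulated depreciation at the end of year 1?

$14,094

Depreciable base = $42,582 − $300 = $42,282.
Annual expense = $42,282 / 3 = $14,094.
End of year 1: book value $28,488.
Accumulated through year 1 = $42,582 − $28,488 = $14,094.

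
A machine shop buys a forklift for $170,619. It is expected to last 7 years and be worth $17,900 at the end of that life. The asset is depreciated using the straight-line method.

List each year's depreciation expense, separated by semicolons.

Depreciable base = $170,619 − $17,900 = $152,719.
Annual expense = $152,719 / 7 = $21,817.
End of year 1: book value $148,802.
End of year 2: book value $126,985.
End of year 3: book value $105,168.
End of year 4: book value $83,351.
End of year 5: book value $61,534.
End of year 6: book value $39,717.
End of year 7: book value $17,900.

$21,817; $21,817; $21,817; $21,817; $21,817; $21,817; $21,817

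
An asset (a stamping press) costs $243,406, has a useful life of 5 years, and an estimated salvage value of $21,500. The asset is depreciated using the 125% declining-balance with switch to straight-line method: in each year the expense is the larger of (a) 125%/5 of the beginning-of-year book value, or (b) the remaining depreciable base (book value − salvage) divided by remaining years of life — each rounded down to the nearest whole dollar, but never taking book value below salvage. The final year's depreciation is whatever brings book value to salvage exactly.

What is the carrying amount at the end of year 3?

$98,445

Depreciable base = $243,406 − $21,500 = $221,906.
Year 1: DB = ⌊$243,406 × 125%/5⌋ = $60,851; SL = ⌊$221,906/5⌋ = $44,381 → take DB $60,851. Book value $182,555.
Year 2: DB = ⌊$182,555 × 125%/5⌋ = $45,638; SL = ⌊$161,055/4⌋ = $40,263 → take DB $45,638. Book value $136,917.
Year 3: DB = ⌊$136,917 × 125%/5⌋ = $34,229; SL = ⌊$115,417/3⌋ = $38,472 → take SL $38,472. Book value $98,445.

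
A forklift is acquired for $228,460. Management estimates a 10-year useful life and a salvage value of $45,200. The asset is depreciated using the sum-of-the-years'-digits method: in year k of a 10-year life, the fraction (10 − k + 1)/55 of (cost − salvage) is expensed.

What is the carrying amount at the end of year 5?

$95,180

Depreciable base = $228,460 − $45,200 = $183,260.
Sum of the years' digits = 10+9+8+7+6+5+4+3+2+1 = 55.
Year 1: $183,260 × 10/55 = $33,320. Book value $195,140.
Year 2: $183,260 × 9/55 = $29,988. Book value $165,152.
Year 3: $183,260 × 8/55 = $26,656. Book value $138,496.
Year 4: $183,260 × 7/55 = $23,324. Book value $115,172.
Year 5: $183,260 × 6/55 = $19,992. Book value $95,180.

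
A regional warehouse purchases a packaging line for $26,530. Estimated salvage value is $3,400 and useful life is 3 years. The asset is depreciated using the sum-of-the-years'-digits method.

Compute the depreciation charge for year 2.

$7,710

Depreciable base = $26,530 − $3,400 = $23,130.
Sum of the years' digits = 3+2+1 = 6.
Year 1: $23,130 × 3/6 = $11,565. Book value $14,965.
Year 2: $23,130 × 2/6 = $7,710. Book value $7,255.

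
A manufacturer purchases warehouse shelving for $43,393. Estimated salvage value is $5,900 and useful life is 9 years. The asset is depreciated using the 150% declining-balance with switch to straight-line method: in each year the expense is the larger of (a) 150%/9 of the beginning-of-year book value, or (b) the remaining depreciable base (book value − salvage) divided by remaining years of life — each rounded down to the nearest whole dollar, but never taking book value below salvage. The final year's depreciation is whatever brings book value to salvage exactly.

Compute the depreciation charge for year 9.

Depreciable base = $43,393 − $5,900 = $37,493.
Year 1: DB = ⌊$43,393 × 150%/9⌋ = $7,232; SL = ⌊$37,493/9⌋ = $4,165 → take DB $7,232. Book value $36,161.
Year 2: DB = ⌊$36,161 × 150%/9⌋ = $6,026; SL = ⌊$30,261/8⌋ = $3,782 → take DB $6,026. Book value $30,135.
Year 3: DB = ⌊$30,135 × 150%/9⌋ = $5,022; SL = ⌊$24,235/7⌋ = $3,462 → take DB $5,022. Book value $25,113.
Year 4: DB = ⌊$25,113 × 150%/9⌋ = $4,185; SL = ⌊$19,213/6⌋ = $3,202 → take DB $4,185. Book value $20,928.
Year 5: DB = ⌊$20,928 × 150%/9⌋ = $3,488; SL = ⌊$15,028/5⌋ = $3,005 → take DB $3,488. Book value $17,440.
Year 6: DB = ⌊$17,440 × 150%/9⌋ = $2,906; SL = ⌊$11,540/4⌋ = $2,885 → take DB $2,906. Book value $14,534.
Year 7: DB = ⌊$14,534 × 150%/9⌋ = $2,422; SL = ⌊$8,634/3⌋ = $2,878 → take SL $2,878. Book value $11,656.
Year 8: DB = ⌊$11,656 × 150%/9⌋ = $1,942; SL = ⌊$5,756/2⌋ = $2,878 → take SL $2,878. Book value $8,778.
Year 9 (final): $8,778 − $5,900 = $2,878. Book value $5,900.

$2,878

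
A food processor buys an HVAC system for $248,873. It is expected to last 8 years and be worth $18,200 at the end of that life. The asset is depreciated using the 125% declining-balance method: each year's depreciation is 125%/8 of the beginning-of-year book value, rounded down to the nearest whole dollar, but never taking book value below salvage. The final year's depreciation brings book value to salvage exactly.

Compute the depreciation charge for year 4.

$23,358

Depreciable base = $248,873 − $18,200 = $230,673.
Year 1: ⌊$248,873 × 125%/8⌋ = $38,886. Book value $209,987.
Year 2: ⌊$209,987 × 125%/8⌋ = $32,810. Book value $177,177.
Year 3: ⌊$177,177 × 125%/8⌋ = $27,683. Book value $149,494.
Year 4: ⌊$149,494 × 125%/8⌋ = $23,358. Book value $126,136.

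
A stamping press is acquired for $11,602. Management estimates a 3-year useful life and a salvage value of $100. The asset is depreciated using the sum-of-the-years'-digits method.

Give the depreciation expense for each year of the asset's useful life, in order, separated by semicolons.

Depreciable base = $11,602 − $100 = $11,502.
Sum of the years' digits = 3+2+1 = 6.
Year 1: $11,502 × 3/6 = $5,751. Book value $5,851.
Year 2: $11,502 × 2/6 = $3,834. Book value $2,017.
Year 3: $11,502 × 1/6 = $1,917. Book value $100.

$5,751; $3,834; $1,917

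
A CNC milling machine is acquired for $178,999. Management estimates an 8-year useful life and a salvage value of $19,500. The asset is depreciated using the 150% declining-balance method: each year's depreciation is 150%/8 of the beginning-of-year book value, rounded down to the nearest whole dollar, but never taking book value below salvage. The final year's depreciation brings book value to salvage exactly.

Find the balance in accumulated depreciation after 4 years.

Depreciable base = $178,999 − $19,500 = $159,499.
Year 1: ⌊$178,999 × 150%/8⌋ = $33,562. Book value $145,437.
Year 2: ⌊$145,437 × 150%/8⌋ = $27,269. Book value $118,168.
Year 3: ⌊$118,168 × 150%/8⌋ = $22,156. Book value $96,012.
Year 4: ⌊$96,012 × 150%/8⌋ = $18,002. Book value $78,010.
Accumulated through year 4 = $178,999 − $78,010 = $100,989.

$100,989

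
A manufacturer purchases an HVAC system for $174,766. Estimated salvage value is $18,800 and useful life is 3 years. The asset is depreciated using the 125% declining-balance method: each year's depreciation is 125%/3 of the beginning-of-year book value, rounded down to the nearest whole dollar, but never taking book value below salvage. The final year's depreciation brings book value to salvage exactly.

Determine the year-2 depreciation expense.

$42,477

Depreciable base = $174,766 − $18,800 = $155,966.
Year 1: ⌊$174,766 × 125%/3⌋ = $72,819. Book value $101,947.
Year 2: ⌊$101,947 × 125%/3⌋ = $42,477. Book value $59,470.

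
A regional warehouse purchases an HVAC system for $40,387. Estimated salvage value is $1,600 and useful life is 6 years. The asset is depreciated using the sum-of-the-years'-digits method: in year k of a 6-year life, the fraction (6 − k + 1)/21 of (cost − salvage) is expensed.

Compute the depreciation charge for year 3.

Depreciable base = $40,387 − $1,600 = $38,787.
Sum of the years' digits = 6+5+4+3+2+1 = 21.
Year 1: $38,787 × 6/21 = $11,082. Book value $29,305.
Year 2: $38,787 × 5/21 = $9,235. Book value $20,070.
Year 3: $38,787 × 4/21 = $7,388. Book value $12,682.

$7,388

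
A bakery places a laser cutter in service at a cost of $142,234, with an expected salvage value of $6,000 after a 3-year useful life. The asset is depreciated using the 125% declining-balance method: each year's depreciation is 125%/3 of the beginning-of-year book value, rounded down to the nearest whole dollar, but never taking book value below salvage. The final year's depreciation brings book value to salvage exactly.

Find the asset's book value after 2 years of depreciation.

Depreciable base = $142,234 − $6,000 = $136,234.
Year 1: ⌊$142,234 × 125%/3⌋ = $59,264. Book value $82,970.
Year 2: ⌊$82,970 × 125%/3⌋ = $34,570. Book value $48,400.

$48,400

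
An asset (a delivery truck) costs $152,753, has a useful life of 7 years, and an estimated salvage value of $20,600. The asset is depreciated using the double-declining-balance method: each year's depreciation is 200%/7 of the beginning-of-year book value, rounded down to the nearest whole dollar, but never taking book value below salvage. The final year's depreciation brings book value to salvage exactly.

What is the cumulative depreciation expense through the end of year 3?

Depreciable base = $152,753 − $20,600 = $132,153.
Year 1: ⌊$152,753 × 200%/7⌋ = $43,643. Book value $109,110.
Year 2: ⌊$109,110 × 200%/7⌋ = $31,174. Book value $77,936.
Year 3: ⌊$77,936 × 200%/7⌋ = $22,267. Book value $55,669.
Accumulated through year 3 = $152,753 − $55,669 = $97,084.

$97,084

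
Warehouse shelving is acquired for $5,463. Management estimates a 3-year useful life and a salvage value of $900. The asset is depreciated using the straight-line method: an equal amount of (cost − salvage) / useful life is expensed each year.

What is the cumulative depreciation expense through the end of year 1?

Depreciable base = $5,463 − $900 = $4,563.
Annual expense = $4,563 / 3 = $1,521.
End of year 1: book value $3,942.
Accumulated through year 1 = $5,463 − $3,942 = $1,521.

$1,521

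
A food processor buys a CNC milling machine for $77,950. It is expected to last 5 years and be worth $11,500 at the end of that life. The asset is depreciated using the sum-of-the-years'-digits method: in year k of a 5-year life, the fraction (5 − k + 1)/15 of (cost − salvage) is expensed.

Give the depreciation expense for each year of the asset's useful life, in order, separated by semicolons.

Depreciable base = $77,950 − $11,500 = $66,450.
Sum of the years' digits = 5+4+3+2+1 = 15.
Year 1: $66,450 × 5/15 = $22,150. Book value $55,800.
Year 2: $66,450 × 4/15 = $17,720. Book value $38,080.
Year 3: $66,450 × 3/15 = $13,290. Book value $24,790.
Year 4: $66,450 × 2/15 = $8,860. Book value $15,930.
Year 5: $66,450 × 1/15 = $4,430. Book value $11,500.

$22,150; $17,720; $13,290; $8,860; $4,430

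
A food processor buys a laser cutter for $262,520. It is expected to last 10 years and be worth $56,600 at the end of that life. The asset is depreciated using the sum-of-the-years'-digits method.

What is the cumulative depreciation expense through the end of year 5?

$149,760

Depreciable base = $262,520 − $56,600 = $205,920.
Sum of the years' digits = 10+9+8+7+6+5+4+3+2+1 = 55.
Year 1: $205,920 × 10/55 = $37,440. Book value $225,080.
Year 2: $205,920 × 9/55 = $33,696. Book value $191,384.
Year 3: $205,920 × 8/55 = $29,952. Book value $161,432.
Year 4: $205,920 × 7/55 = $26,208. Book value $135,224.
Year 5: $205,920 × 6/55 = $22,464. Book value $112,760.
Accumulated through year 5 = $262,520 − $112,760 = $149,760.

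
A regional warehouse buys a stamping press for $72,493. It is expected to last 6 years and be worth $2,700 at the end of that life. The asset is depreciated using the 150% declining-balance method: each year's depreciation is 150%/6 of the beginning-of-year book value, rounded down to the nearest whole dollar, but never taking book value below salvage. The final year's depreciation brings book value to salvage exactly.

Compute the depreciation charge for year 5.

$5,734

Depreciable base = $72,493 − $2,700 = $69,793.
Year 1: ⌊$72,493 × 150%/6⌋ = $18,123. Book value $54,370.
Year 2: ⌊$54,370 × 150%/6⌋ = $13,592. Book value $40,778.
Year 3: ⌊$40,778 × 150%/6⌋ = $10,194. Book value $30,584.
Year 4: ⌊$30,584 × 150%/6⌋ = $7,646. Book value $22,938.
Year 5: ⌊$22,938 × 150%/6⌋ = $5,734. Book value $17,204.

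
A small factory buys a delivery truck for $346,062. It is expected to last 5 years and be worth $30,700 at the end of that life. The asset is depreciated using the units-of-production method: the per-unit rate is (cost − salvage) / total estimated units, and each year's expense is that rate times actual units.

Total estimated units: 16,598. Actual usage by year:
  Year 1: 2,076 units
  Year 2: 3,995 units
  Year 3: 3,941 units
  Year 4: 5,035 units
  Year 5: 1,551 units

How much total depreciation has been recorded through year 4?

$285,893

Depreciable base = $346,062 − $30,700 = $315,362.
Rate = $315,362 / 16,598 units = $19 per unit.
Year 1: 2,076 × $19 = $39,444. Book value $306,618.
Year 2: 3,995 × $19 = $75,905. Book value $230,713.
Year 3: 3,941 × $19 = $74,879. Book value $155,834.
Year 4: 5,035 × $19 = $95,665. Book value $60,169.
Accumulated through year 4 = $346,062 − $60,169 = $285,893.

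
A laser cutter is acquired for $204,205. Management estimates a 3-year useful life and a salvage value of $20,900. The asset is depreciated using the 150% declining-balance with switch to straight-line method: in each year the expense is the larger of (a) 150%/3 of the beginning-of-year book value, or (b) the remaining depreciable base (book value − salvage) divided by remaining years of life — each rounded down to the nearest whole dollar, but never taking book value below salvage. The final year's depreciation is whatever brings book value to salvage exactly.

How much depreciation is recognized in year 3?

Depreciable base = $204,205 − $20,900 = $183,305.
Year 1: DB = ⌊$204,205 × 150%/3⌋ = $102,102; SL = ⌊$183,305/3⌋ = $61,101 → take DB $102,102. Book value $102,103.
Year 2: DB = ⌊$102,103 × 150%/3⌋ = $51,051; SL = ⌊$81,203/2⌋ = $40,601 → take DB $51,051. Book value $51,052.
Year 3 (final): $51,052 − $20,900 = $30,152. Book value $20,900.

$30,152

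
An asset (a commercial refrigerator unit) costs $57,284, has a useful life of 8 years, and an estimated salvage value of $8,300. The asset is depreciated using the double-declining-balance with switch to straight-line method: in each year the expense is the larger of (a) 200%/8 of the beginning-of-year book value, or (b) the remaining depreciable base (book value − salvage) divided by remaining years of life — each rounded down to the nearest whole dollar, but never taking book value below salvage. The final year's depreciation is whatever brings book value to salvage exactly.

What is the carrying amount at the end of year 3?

Depreciable base = $57,284 − $8,300 = $48,984.
Year 1: DB = ⌊$57,284 × 200%/8⌋ = $14,321; SL = ⌊$48,984/8⌋ = $6,123 → take DB $14,321. Book value $42,963.
Year 2: DB = ⌊$42,963 × 200%/8⌋ = $10,740; SL = ⌊$34,663/7⌋ = $4,951 → take DB $10,740. Book value $32,223.
Year 3: DB = ⌊$32,223 × 200%/8⌋ = $8,055; SL = ⌊$23,923/6⌋ = $3,987 → take DB $8,055. Book value $24,168.

$24,168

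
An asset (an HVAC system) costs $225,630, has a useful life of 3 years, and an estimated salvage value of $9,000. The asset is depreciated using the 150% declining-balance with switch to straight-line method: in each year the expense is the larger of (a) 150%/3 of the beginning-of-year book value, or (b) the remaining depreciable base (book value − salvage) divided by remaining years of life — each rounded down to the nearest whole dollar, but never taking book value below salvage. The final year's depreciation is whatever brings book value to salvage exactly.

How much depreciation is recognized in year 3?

Depreciable base = $225,630 − $9,000 = $216,630.
Year 1: DB = ⌊$225,630 × 150%/3⌋ = $112,815; SL = ⌊$216,630/3⌋ = $72,210 → take DB $112,815. Book value $112,815.
Year 2: DB = ⌊$112,815 × 150%/3⌋ = $56,407; SL = ⌊$103,815/2⌋ = $51,907 → take DB $56,407. Book value $56,408.
Year 3 (final): $56,408 − $9,000 = $47,408. Book value $9,000.

$47,408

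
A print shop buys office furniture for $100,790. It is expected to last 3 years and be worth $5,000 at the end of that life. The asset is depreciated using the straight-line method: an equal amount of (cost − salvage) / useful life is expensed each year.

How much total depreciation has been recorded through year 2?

Depreciable base = $100,790 − $5,000 = $95,790.
Annual expense = $95,790 / 3 = $31,930.
End of year 1: book value $68,860.
End of year 2: book value $36,930.
Accumulated through year 2 = $100,790 − $36,930 = $63,860.

$63,860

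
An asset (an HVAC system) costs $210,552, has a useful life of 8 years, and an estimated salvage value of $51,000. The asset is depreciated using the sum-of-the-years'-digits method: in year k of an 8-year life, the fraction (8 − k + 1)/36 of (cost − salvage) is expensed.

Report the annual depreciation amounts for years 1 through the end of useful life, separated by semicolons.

$35,456; $31,024; $26,592; $22,160; $17,728; $13,296; $8,864; $4,432

Depreciable base = $210,552 − $51,000 = $159,552.
Sum of the years' digits = 8+7+6+5+4+3+2+1 = 36.
Year 1: $159,552 × 8/36 = $35,456. Book value $175,096.
Year 2: $159,552 × 7/36 = $31,024. Book value $144,072.
Year 3: $159,552 × 6/36 = $26,592. Book value $117,480.
Year 4: $159,552 × 5/36 = $22,160. Book value $95,320.
Year 5: $159,552 × 4/36 = $17,728. Book value $77,592.
Year 6: $159,552 × 3/36 = $13,296. Book value $64,296.
Year 7: $159,552 × 2/36 = $8,864. Book value $55,432.
Year 8: $159,552 × 1/36 = $4,432. Book value $51,000.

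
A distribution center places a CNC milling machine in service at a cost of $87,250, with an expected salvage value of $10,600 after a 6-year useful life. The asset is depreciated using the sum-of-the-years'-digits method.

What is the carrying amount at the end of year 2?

$47,100

Depreciable base = $87,250 − $10,600 = $76,650.
Sum of the years' digits = 6+5+4+3+2+1 = 21.
Year 1: $76,650 × 6/21 = $21,900. Book value $65,350.
Year 2: $76,650 × 5/21 = $18,250. Book value $47,100.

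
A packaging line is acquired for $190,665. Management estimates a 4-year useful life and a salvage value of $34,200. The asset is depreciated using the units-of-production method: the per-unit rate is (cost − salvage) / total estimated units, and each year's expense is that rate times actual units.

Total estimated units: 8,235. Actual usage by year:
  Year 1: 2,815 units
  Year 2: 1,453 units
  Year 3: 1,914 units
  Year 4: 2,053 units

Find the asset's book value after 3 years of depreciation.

Depreciable base = $190,665 − $34,200 = $156,465.
Rate = $156,465 / 8,235 units = $19 per unit.
Year 1: 2,815 × $19 = $53,485. Book value $137,180.
Year 2: 1,453 × $19 = $27,607. Book value $109,573.
Year 3: 1,914 × $19 = $36,366. Book value $73,207.

$73,207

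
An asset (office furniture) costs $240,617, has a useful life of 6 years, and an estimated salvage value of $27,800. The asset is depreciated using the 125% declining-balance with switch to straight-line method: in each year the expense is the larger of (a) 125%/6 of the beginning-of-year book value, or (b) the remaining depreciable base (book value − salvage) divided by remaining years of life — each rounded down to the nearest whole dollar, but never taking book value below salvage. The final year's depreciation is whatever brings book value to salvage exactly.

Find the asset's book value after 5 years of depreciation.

$58,329

Depreciable base = $240,617 − $27,800 = $212,817.
Year 1: DB = ⌊$240,617 × 125%/6⌋ = $50,128; SL = ⌊$212,817/6⌋ = $35,469 → take DB $50,128. Book value $190,489.
Year 2: DB = ⌊$190,489 × 125%/6⌋ = $39,685; SL = ⌊$162,689/5⌋ = $32,537 → take DB $39,685. Book value $150,804.
Year 3: DB = ⌊$150,804 × 125%/6⌋ = $31,417; SL = ⌊$123,004/4⌋ = $30,751 → take DB $31,417. Book value $119,387.
Year 4: DB = ⌊$119,387 × 125%/6⌋ = $24,872; SL = ⌊$91,587/3⌋ = $30,529 → take SL $30,529. Book value $88,858.
Year 5: DB = ⌊$88,858 × 125%/6⌋ = $18,512; SL = ⌊$61,058/2⌋ = $30,529 → take SL $30,529. Book value $58,329.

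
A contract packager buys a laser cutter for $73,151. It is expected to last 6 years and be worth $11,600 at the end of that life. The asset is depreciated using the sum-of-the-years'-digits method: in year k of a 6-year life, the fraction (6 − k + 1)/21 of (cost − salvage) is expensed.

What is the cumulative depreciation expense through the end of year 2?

Depreciable base = $73,151 − $11,600 = $61,551.
Sum of the years' digits = 6+5+4+3+2+1 = 21.
Year 1: $61,551 × 6/21 = $17,586. Book value $55,565.
Year 2: $61,551 × 5/21 = $14,655. Book value $40,910.
Accumulated through year 2 = $73,151 − $40,910 = $32,241.

$32,241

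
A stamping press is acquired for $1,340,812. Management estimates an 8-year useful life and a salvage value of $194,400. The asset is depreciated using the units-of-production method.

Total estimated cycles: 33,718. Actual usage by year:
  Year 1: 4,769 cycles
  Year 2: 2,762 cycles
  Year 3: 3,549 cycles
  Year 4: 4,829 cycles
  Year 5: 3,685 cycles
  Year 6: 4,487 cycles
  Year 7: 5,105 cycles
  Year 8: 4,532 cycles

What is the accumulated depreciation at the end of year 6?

Depreciable base = $1,340,812 − $194,400 = $1,146,412.
Rate = $1,146,412 / 33,718 cycles = $34 per cycle.
Year 1: 4,769 × $34 = $162,146. Book value $1,178,666.
Year 2: 2,762 × $34 = $93,908. Book value $1,084,758.
Year 3: 3,549 × $34 = $120,666. Book value $964,092.
Year 4: 4,829 × $34 = $164,186. Book value $799,906.
Year 5: 3,685 × $34 = $125,290. Book value $674,616.
Year 6: 4,487 × $34 = $152,558. Book value $522,058.
Accumulated through year 6 = $1,340,812 − $522,058 = $818,754.

$818,754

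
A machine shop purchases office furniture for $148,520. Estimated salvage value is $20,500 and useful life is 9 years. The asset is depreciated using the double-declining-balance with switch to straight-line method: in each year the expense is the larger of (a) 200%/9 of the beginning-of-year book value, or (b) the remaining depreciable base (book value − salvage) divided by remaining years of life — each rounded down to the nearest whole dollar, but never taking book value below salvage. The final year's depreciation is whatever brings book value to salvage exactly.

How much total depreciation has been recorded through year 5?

Depreciable base = $148,520 − $20,500 = $128,020.
Year 1: DB = ⌊$148,520 × 200%/9⌋ = $33,004; SL = ⌊$128,020/9⌋ = $14,224 → take DB $33,004. Book value $115,516.
Year 2: DB = ⌊$115,516 × 200%/9⌋ = $25,670; SL = ⌊$95,016/8⌋ = $11,877 → take DB $25,670. Book value $89,846.
Year 3: DB = ⌊$89,846 × 200%/9⌋ = $19,965; SL = ⌊$69,346/7⌋ = $9,906 → take DB $19,965. Book value $69,881.
Year 4: DB = ⌊$69,881 × 200%/9⌋ = $15,529; SL = ⌊$49,381/6⌋ = $8,230 → take DB $15,529. Book value $54,352.
Year 5: DB = ⌊$54,352 × 200%/9⌋ = $12,078; SL = ⌊$33,852/5⌋ = $6,770 → take DB $12,078. Book value $42,274.
Accumulated through year 5 = $148,520 − $42,274 = $106,246.

$106,246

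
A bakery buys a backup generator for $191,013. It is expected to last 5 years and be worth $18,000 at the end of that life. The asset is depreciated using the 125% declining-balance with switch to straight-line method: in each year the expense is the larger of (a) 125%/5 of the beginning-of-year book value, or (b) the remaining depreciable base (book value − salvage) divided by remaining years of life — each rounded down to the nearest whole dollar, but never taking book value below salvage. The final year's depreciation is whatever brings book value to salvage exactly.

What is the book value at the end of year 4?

$47,815

Depreciable base = $191,013 − $18,000 = $173,013.
Year 1: DB = ⌊$191,013 × 125%/5⌋ = $47,753; SL = ⌊$173,013/5⌋ = $34,602 → take DB $47,753. Book value $143,260.
Year 2: DB = ⌊$143,260 × 125%/5⌋ = $35,815; SL = ⌊$125,260/4⌋ = $31,315 → take DB $35,815. Book value $107,445.
Year 3: DB = ⌊$107,445 × 125%/5⌋ = $26,861; SL = ⌊$89,445/3⌋ = $29,815 → take SL $29,815. Book value $77,630.
Year 4: DB = ⌊$77,630 × 125%/5⌋ = $19,407; SL = ⌊$59,630/2⌋ = $29,815 → take SL $29,815. Book value $47,815.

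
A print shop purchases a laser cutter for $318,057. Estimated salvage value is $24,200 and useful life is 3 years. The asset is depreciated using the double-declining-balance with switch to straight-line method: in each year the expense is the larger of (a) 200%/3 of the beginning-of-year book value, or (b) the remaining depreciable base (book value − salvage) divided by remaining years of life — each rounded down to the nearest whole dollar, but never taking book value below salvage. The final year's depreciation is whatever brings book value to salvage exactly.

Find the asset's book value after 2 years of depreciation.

$35,340

Depreciable base = $318,057 − $24,200 = $293,857.
Year 1: DB = ⌊$318,057 × 200%/3⌋ = $212,038; SL = ⌊$293,857/3⌋ = $97,952 → take DB $212,038. Book value $106,019.
Year 2: DB = ⌊$106,019 × 200%/3⌋ = $70,679; SL = ⌊$81,819/2⌋ = $40,909 → take DB $70,679. Book value $35,340.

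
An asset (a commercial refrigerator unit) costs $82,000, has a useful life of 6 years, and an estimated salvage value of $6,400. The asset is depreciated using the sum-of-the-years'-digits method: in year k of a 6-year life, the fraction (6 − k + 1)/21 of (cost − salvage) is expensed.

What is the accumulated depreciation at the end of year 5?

Depreciable base = $82,000 − $6,400 = $75,600.
Sum of the years' digits = 6+5+4+3+2+1 = 21.
Year 1: $75,600 × 6/21 = $21,600. Book value $60,400.
Year 2: $75,600 × 5/21 = $18,000. Book value $42,400.
Year 3: $75,600 × 4/21 = $14,400. Book value $28,000.
Year 4: $75,600 × 3/21 = $10,800. Book value $17,200.
Year 5: $75,600 × 2/21 = $7,200. Book value $10,000.
Accumulated through year 5 = $82,000 − $10,000 = $72,000.

$72,000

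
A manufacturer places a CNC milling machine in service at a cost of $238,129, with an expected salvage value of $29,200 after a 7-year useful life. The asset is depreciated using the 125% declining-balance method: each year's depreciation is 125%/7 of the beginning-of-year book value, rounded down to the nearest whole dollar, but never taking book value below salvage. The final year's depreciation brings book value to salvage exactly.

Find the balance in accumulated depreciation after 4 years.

$129,712

Depreciable base = $238,129 − $29,200 = $208,929.
Year 1: ⌊$238,129 × 125%/7⌋ = $42,523. Book value $195,606.
Year 2: ⌊$195,606 × 125%/7⌋ = $34,929. Book value $160,677.
Year 3: ⌊$160,677 × 125%/7⌋ = $28,692. Book value $131,985.
Year 4: ⌊$131,985 × 125%/7⌋ = $23,568. Book value $108,417.
Accumulated through year 4 = $238,129 − $108,417 = $129,712.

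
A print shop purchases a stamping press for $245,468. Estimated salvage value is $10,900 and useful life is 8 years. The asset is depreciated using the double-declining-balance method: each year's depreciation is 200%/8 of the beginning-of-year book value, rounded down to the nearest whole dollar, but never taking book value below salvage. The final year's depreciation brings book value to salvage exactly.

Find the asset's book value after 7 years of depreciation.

$32,767

Depreciable base = $245,468 − $10,900 = $234,568.
Year 1: ⌊$245,468 × 200%/8⌋ = $61,367. Book value $184,101.
Year 2: ⌊$184,101 × 200%/8⌋ = $46,025. Book value $138,076.
Year 3: ⌊$138,076 × 200%/8⌋ = $34,519. Book value $103,557.
Year 4: ⌊$103,557 × 200%/8⌋ = $25,889. Book value $77,668.
Year 5: ⌊$77,668 × 200%/8⌋ = $19,417. Book value $58,251.
Year 6: ⌊$58,251 × 200%/8⌋ = $14,562. Book value $43,689.
Year 7: ⌊$43,689 × 200%/8⌋ = $10,922. Book value $32,767.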